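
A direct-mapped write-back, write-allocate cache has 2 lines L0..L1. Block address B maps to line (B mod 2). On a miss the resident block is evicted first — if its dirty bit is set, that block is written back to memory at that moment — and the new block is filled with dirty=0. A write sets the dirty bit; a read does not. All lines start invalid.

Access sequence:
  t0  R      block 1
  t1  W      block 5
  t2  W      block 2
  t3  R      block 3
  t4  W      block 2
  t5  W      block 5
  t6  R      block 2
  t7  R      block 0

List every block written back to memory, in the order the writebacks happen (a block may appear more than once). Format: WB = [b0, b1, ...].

  0 | R B1 → L1 miss [-]
  1 | W B5 → L1 miss [D]
  2 | W B2 → L0 miss [D]
  3 | R B3 → L1 miss wb→B5 [-]
  4 | W B2 → L0 hit [D]
  5 | W B5 → L1 miss [D]
  6 | R B2 → L0 hit [D]
  7 | R B0 → L0 miss wb→B2 [-]

WB = [5, 2]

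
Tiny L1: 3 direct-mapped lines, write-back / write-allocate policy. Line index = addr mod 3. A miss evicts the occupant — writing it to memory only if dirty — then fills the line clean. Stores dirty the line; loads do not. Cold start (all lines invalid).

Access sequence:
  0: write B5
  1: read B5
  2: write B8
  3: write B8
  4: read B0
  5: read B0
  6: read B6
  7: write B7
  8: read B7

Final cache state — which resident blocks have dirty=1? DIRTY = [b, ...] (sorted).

DIRTY = [7, 8]

0: W B5 -> L2 miss  d=D]
1: R B5 -> L2 hit  d=D]
2: W B8 -> L2 miss wb->B5  d=D]
3: W B8 -> L2 hit  d=D]
4: R B0 -> L0 miss  d=-]
5: R B0 -> L0 hit  d=-]
6: R B6 -> L0 miss  d=-]
7: W B7 -> L1 miss  d=D]
8: R B7 -> L1 hit  d=D]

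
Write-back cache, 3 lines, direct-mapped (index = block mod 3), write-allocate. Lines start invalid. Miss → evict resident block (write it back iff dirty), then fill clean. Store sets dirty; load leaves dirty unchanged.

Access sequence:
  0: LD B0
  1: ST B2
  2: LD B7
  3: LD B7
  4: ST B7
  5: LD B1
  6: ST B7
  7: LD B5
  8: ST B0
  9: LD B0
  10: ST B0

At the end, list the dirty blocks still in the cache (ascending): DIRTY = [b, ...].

DIRTY = [0, 7]

0: R B0 → L0 miss [-]
1: W B2 → L2 miss [D]
2: R B7 → L1 miss [-]
3: R B7 → L1 hit [-]
4: W B7 → L1 hit [D]
5: R B1 → L1 miss wb→B7 [-]
6: W B7 → L1 miss [D]
7: R B5 → L2 miss wb→B2 [-]
8: W B0 → L0 hit [D]
9: R B0 → L0 hit [D]
10: W B0 → L0 hit [D]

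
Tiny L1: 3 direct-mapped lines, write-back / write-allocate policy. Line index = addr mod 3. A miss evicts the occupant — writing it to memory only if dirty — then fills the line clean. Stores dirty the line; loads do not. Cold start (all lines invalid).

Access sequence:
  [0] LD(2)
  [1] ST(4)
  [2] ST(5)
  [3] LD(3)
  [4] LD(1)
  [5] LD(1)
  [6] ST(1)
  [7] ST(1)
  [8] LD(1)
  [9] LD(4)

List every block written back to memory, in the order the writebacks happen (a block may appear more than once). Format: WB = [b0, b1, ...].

0: R B2 -> L2 miss  d=-]
1: W B4 -> L1 miss  d=D]
2: W B5 -> L2 miss  d=D]
3: R B3 -> L0 miss  d=-]
4: R B1 -> L1 miss wb->B4  d=-]
5: R B1 -> L1 hit  d=-]
6: W B1 -> L1 hit  d=D]
7: W B1 -> L1 hit  d=D]
8: R B1 -> L1 hit  d=D]
9: R B4 -> L1 miss wb->B1  d=-]

WB = [4, 1]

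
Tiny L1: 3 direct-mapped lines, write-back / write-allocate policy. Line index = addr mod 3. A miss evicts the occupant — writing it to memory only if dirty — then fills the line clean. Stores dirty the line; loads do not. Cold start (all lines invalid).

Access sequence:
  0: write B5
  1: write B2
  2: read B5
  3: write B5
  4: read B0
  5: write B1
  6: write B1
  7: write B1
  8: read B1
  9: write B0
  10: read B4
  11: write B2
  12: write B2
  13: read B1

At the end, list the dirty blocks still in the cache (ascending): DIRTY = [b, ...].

DIRTY = [0, 2]

0: W B5 -> L2 miss  d=D]
1: W B2 -> L2 miss wb->B5  d=D]
2: R B5 -> L2 miss wb->B2  d=-]
3: W B5 -> L2 hit  d=D]
4: R B0 -> L0 miss  d=-]
5: W B1 -> L1 miss  d=D]
6: W B1 -> L1 hit  d=D]
7: W B1 -> L1 hit  d=D]
8: R B1 -> L1 hit  d=D]
9: W B0 -> L0 hit  d=D]
10: R B4 -> L1 miss wb->B1  d=-]
11: W B2 -> L2 miss wb->B5  d=D]
12: W B2 -> L2 hit  d=D]
13: R B1 -> L1 miss  d=-]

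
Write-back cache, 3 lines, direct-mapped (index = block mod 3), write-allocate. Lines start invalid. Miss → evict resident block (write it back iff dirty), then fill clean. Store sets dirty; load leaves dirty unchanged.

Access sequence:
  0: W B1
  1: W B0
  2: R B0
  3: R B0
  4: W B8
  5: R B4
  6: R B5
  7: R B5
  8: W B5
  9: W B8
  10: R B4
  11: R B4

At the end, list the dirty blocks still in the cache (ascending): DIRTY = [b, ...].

DIRTY = [0, 8]

  0 | W B1 → L1 miss [D]
  1 | W B0 → L0 miss [D]
  2 | R B0 → L0 hit [D]
  3 | R B0 → L0 hit [D]
  4 | W B8 → L2 miss [D]
  5 | R B4 → L1 miss wb→B1 [-]
  6 | R B5 → L2 miss wb→B8 [-]
  7 | R B5 → L2 hit [-]
  8 | W B5 → L2 hit [D]
  9 | W B8 → L2 miss wb→B5 [D]
  10 | R B4 → L1 hit [-]
  11 | R B4 → L1 hit [-]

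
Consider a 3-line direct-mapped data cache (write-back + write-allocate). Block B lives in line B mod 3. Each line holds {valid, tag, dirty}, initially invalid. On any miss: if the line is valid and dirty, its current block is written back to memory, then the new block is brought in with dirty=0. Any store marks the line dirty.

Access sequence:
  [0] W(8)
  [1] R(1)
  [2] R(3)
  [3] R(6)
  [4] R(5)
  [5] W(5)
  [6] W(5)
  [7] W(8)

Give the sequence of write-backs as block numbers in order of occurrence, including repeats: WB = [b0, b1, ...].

  0 | W B8 → L2 miss [D]
  1 | R B1 → L1 miss [-]
  2 | R B3 → L0 miss [-]
  3 | R B6 → L0 miss [-]
  4 | R B5 → L2 miss wb→B8 [-]
  5 | W B5 → L2 hit [D]
  6 | W B5 → L2 hit [D]
  7 | W B8 → L2 miss wb→B5 [D]

WB = [8, 5]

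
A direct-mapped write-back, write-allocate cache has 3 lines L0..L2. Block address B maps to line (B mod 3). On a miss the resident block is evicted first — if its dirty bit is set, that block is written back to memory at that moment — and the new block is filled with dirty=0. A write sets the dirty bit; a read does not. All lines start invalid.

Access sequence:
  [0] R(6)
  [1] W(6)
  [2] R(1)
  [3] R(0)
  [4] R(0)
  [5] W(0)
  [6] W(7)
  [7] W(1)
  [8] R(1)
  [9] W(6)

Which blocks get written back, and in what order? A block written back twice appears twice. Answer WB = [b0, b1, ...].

  0 | R B6 → L0 miss [-]
  1 | W B6 → L0 hit [D]
  2 | R B1 → L1 miss [-]
  3 | R B0 → L0 miss wb→B6 [-]
  4 | R B0 → L0 hit [-]
  5 | W B0 → L0 hit [D]
  6 | W B7 → L1 miss [D]
  7 | W B1 → L1 miss wb→B7 [D]
  8 | R B1 → L1 hit [D]
  9 | W B6 → L0 miss wb→B0 [D]

WB = [6, 7, 0]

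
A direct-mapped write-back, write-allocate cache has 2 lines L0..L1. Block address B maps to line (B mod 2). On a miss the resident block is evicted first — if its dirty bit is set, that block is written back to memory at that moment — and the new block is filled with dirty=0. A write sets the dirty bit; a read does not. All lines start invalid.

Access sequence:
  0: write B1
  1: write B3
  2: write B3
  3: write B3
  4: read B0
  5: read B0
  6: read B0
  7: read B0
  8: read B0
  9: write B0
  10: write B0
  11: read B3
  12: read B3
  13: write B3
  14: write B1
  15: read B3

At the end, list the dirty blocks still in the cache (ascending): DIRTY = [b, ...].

DIRTY = [0]

0: W B1 -> L1 miss  d=D]
1: W B3 -> L1 miss wb->B1  d=D]
2: W B3 -> L1 hit  d=D]
3: W B3 -> L1 hit  d=D]
4: R B0 -> L0 miss  d=-]
5: R B0 -> L0 hit  d=-]
6: R B0 -> L0 hit  d=-]
7: R B0 -> L0 hit  d=-]
8: R B0 -> L0 hit  d=-]
9: W B0 -> L0 hit  d=D]
10: W B0 -> L0 hit  d=D]
11: R B3 -> L1 hit  d=D]
12: R B3 -> L1 hit  d=D]
13: W B3 -> L1 hit  d=D]
14: W B1 -> L1 miss wb->B3  d=D]
15: R B3 -> L1 miss wb->B1  d=-]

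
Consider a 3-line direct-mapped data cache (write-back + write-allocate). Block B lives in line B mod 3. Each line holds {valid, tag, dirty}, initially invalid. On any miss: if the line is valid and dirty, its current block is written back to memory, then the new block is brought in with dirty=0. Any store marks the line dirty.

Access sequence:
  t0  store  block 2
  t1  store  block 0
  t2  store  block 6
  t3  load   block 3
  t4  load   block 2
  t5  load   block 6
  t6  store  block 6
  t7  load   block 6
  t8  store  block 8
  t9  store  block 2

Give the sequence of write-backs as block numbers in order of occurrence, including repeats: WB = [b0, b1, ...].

WB = [0, 6, 2, 8]

0: W B2 → L2 miss [D]
1: W B0 → L0 miss [D]
2: W B6 → L0 miss wb→B0 [D]
3: R B3 → L0 miss wb→B6 [-]
4: R B2 → L2 hit [D]
5: R B6 → L0 miss [-]
6: W B6 → L0 hit [D]
7: R B6 → L0 hit [D]
8: W B8 → L2 miss wb→B2 [D]
9: W B2 → L2 miss wb→B8 [D]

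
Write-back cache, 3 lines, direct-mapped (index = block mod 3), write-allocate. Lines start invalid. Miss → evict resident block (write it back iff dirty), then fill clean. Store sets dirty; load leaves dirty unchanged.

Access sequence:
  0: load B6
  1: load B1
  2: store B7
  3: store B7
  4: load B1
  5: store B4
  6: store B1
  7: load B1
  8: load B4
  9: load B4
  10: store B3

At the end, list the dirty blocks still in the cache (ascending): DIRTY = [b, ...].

DIRTY = [3]

  0 | R B6 → L0 miss [-]
  1 | R B1 → L1 miss [-]
  2 | W B7 → L1 miss [D]
  3 | W B7 → L1 hit [D]
  4 | R B1 → L1 miss wb→B7 [-]
  5 | W B4 → L1 miss [D]
  6 | W B1 → L1 miss wb→B4 [D]
  7 | R B1 → L1 hit [D]
  8 | R B4 → L1 miss wb→B1 [-]
  9 | R B4 → L1 hit [-]
  10 | W B3 → L0 miss [D]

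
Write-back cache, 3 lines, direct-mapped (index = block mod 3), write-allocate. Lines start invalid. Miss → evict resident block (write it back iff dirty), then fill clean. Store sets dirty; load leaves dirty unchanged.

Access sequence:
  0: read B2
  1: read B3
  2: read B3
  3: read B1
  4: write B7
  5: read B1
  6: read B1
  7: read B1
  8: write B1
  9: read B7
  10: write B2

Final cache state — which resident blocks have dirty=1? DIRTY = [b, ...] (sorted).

DIRTY = [2]

0: R B2 → L2 miss [-]
1: R B3 → L0 miss [-]
2: R B3 → L0 hit [-]
3: R B1 → L1 miss [-]
4: W B7 → L1 miss [D]
5: R B1 → L1 miss wb→B7 [-]
6: R B1 → L1 hit [-]
7: R B1 → L1 hit [-]
8: W B1 → L1 hit [D]
9: R B7 → L1 miss wb→B1 [-]
10: W B2 → L2 hit [D]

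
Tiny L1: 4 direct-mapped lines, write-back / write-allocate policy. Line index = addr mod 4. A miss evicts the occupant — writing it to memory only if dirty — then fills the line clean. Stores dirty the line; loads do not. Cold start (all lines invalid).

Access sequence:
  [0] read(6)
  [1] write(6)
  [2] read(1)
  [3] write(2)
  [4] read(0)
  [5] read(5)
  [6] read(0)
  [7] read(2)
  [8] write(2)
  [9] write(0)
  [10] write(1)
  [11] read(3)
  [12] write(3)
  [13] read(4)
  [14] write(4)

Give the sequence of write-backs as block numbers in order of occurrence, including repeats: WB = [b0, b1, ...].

0: R B6 -> L2 miss  d=-]
1: W B6 -> L2 hit  d=D]
2: R B1 -> L1 miss  d=-]
3: W B2 -> L2 miss wb->B6  d=D]
4: R B0 -> L0 miss  d=-]
5: R B5 -> L1 miss  d=-]
6: R B0 -> L0 hit  d=-]
7: R B2 -> L2 hit  d=D]
8: W B2 -> L2 hit  d=D]
9: W B0 -> L0 hit  d=D]
10: W B1 -> L1 miss  d=D]
11: R B3 -> L3 miss  d=-]
12: W B3 -> L3 hit  d=D]
13: R B4 -> L0 miss wb->B0  d=-]
14: W B4 -> L0 hit  d=D]

WB = [6, 0]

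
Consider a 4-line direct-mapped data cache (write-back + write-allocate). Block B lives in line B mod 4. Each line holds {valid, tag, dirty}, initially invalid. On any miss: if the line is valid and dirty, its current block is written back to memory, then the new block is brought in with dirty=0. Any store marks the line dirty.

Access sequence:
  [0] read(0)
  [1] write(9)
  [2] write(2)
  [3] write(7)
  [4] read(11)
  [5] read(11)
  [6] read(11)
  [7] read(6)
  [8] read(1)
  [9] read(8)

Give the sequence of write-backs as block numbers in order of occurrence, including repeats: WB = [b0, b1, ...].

WB = [7, 2, 9]

  0 | R B0 → L0 miss [-]
  1 | W B9 → L1 miss [D]
  2 | W B2 → L2 miss [D]
  3 | W B7 → L3 miss [D]
  4 | R B11 → L3 miss wb→B7 [-]
  5 | R B11 → L3 hit [-]
  6 | R B11 → L3 hit [-]
  7 | R B6 → L2 miss wb→B2 [-]
  8 | R B1 → L1 miss wb→B9 [-]
  9 | R B8 → L0 miss [-]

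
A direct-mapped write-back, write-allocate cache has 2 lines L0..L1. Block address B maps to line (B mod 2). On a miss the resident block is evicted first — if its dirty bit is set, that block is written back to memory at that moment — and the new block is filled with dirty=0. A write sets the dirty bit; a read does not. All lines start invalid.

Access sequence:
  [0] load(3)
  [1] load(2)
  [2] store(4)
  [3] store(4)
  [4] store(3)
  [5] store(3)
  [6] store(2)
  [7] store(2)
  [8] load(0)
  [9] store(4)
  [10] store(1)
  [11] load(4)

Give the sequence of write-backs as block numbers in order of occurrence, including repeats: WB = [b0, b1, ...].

WB = [4, 2, 3]

0: R B3 -> L1 miss  d=-]
1: R B2 -> L0 miss  d=-]
2: W B4 -> L0 miss  d=D]
3: W B4 -> L0 hit  d=D]
4: W B3 -> L1 hit  d=D]
5: W B3 -> L1 hit  d=D]
6: W B2 -> L0 miss wb->B4  d=D]
7: W B2 -> L0 hit  d=D]
8: R B0 -> L0 miss wb->B2  d=-]
9: W B4 -> L0 miss  d=D]
10: W B1 -> L1 miss wb->B3  d=D]
11: R B4 -> L0 hit  d=D]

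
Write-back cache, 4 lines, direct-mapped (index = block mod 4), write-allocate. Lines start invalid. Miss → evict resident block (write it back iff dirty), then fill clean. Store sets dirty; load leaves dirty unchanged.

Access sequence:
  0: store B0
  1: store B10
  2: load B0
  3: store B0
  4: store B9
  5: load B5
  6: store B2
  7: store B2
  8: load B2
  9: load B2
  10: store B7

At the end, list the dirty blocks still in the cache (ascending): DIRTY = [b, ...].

DIRTY = [0, 2, 7]

  0 | W B0 → L0 miss [D]
  1 | W B10 → L2 miss [D]
  2 | R B0 → L0 hit [D]
  3 | W B0 → L0 hit [D]
  4 | W B9 → L1 miss [D]
  5 | R B5 → L1 miss wb→B9 [-]
  6 | W B2 → L2 miss wb→B10 [D]
  7 | W B2 → L2 hit [D]
  8 | R B2 → L2 hit [D]
  9 | R B2 → L2 hit [D]
  10 | W B7 → L3 miss [D]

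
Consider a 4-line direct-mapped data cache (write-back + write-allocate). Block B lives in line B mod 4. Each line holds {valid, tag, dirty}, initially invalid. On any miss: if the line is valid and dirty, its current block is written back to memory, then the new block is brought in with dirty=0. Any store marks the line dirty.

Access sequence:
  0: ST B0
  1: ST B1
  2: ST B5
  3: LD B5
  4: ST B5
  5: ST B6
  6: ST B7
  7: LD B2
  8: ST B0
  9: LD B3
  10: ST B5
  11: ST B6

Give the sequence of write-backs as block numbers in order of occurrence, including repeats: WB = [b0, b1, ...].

WB = [1, 6, 7]

0: W B0 -> L0 miss  d=D]
1: W B1 -> L1 miss  d=D]
2: W B5 -> L1 miss wb->B1  d=D]
3: R B5 -> L1 hit  d=D]
4: W B5 -> L1 hit  d=D]
5: W B6 -> L2 miss  d=D]
6: W B7 -> L3 miss  d=D]
7: R B2 -> L2 miss wb->B6  d=-]
8: W B0 -> L0 hit  d=D]
9: R B3 -> L3 miss wb->B7  d=-]
10: W B5 -> L1 hit  d=D]
11: W B6 -> L2 miss  d=D]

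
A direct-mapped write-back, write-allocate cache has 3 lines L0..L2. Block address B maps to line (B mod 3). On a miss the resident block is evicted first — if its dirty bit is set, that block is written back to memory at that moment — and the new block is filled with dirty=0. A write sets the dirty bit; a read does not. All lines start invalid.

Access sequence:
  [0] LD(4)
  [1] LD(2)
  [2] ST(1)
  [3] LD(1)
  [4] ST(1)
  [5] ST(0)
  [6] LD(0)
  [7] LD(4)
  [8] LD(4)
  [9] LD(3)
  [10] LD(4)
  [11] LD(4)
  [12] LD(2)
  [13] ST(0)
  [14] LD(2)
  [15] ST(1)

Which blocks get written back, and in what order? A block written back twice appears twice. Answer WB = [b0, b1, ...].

WB = [1, 0]

  0 | R B4 → L1 miss [-]
  1 | R B2 → L2 miss [-]
  2 | W B1 → L1 miss [D]
  3 | R B1 → L1 hit [D]
  4 | W B1 → L1 hit [D]
  5 | W B0 → L0 miss [D]
  6 | R B0 → L0 hit [D]
  7 | R B4 → L1 miss wb→B1 [-]
  8 | R B4 → L1 hit [-]
  9 | R B3 → L0 miss wb→B0 [-]
  10 | R B4 → L1 hit [-]
  11 | R B4 → L1 hit [-]
  12 | R B2 → L2 hit [-]
  13 | W B0 → L0 miss [D]
  14 | R B2 → L2 hit [-]
  15 | W B1 → L1 miss [D]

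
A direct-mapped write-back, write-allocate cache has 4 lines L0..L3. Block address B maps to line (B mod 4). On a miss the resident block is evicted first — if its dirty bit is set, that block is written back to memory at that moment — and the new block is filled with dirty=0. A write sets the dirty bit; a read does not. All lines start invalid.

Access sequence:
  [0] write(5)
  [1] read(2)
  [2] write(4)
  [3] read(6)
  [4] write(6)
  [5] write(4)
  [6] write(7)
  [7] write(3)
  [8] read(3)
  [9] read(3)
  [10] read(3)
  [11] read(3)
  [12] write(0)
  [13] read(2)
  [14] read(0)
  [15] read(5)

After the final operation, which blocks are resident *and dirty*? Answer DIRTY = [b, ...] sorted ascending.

0: W B5 -> L1 miss  d=D]
1: R B2 -> L2 miss  d=-]
2: W B4 -> L0 miss  d=D]
3: R B6 -> L2 miss  d=-]
4: W B6 -> L2 hit  d=D]
5: W B4 -> L0 hit  d=D]
6: W B7 -> L3 miss  d=D]
7: W B3 -> L3 miss wb->B7  d=D]
8: R B3 -> L3 hit  d=D]
9: R B3 -> L3 hit  d=D]
10: R B3 -> L3 hit  d=D]
11: R B3 -> L3 hit  d=D]
12: W B0 -> L0 miss wb->B4  d=D]
13: R B2 -> L2 miss wb->B6  d=-]
14: R B0 -> L0 hit  d=D]
15: R B5 -> L1 hit  d=D]

DIRTY = [0, 3, 5]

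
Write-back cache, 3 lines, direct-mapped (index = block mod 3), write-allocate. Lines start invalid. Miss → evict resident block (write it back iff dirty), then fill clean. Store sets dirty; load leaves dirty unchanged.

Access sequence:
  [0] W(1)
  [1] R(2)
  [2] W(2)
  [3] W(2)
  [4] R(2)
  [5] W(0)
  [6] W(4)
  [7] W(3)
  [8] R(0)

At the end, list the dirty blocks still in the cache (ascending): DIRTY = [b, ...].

DIRTY = [2, 4]

0: W B1 -> L1 miss  d=D]
1: R B2 -> L2 miss  d=-]
2: W B2 -> L2 hit  d=D]
3: W B2 -> L2 hit  d=D]
4: R B2 -> L2 hit  d=D]
5: W B0 -> L0 miss  d=D]
6: W B4 -> L1 miss wb->B1  d=D]
7: W B3 -> L0 miss wb->B0  d=D]
8: R B0 -> L0 miss wb->B3  d=-]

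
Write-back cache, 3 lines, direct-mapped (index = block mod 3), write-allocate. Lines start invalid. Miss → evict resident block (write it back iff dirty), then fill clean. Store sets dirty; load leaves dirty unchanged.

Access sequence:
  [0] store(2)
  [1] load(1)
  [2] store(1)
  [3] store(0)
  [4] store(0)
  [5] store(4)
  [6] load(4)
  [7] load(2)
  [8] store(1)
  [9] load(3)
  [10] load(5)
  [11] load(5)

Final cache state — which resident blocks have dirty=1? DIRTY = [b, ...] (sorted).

  0 | W B2 → L2 miss [D]
  1 | R B1 → L1 miss [-]
  2 | W B1 → L1 hit [D]
  3 | W B0 → L0 miss [D]
  4 | W B0 → L0 hit [D]
  5 | W B4 → L1 miss wb→B1 [D]
  6 | R B4 → L1 hit [D]
  7 | R B2 → L2 hit [D]
  8 | W B1 → L1 miss wb→B4 [D]
  9 | R B3 → L0 miss wb→B0 [-]
  10 | R B5 → L2 miss wb→B2 [-]
  11 | R B5 → L2 hit [-]

DIRTY = [1]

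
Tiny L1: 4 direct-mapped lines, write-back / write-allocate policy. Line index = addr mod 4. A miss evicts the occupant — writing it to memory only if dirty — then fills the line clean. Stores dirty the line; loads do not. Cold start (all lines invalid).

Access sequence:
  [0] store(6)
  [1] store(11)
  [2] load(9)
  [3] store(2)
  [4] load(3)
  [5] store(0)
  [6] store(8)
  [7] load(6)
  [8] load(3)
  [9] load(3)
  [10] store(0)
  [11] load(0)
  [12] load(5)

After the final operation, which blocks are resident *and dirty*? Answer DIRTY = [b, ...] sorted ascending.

DIRTY = [0]

  0 | W B6 → L2 miss [D]
  1 | W B11 → L3 miss [D]
  2 | R B9 → L1 miss [-]
  3 | W B2 → L2 miss wb→B6 [D]
  4 | R B3 → L3 miss wb→B11 [-]
  5 | W B0 → L0 miss [D]
  6 | W B8 → L0 miss wb→B0 [D]
  7 | R B6 → L2 miss wb→B2 [-]
  8 | R B3 → L3 hit [-]
  9 | R B3 → L3 hit [-]
  10 | W B0 → L0 miss wb→B8 [D]
  11 | R B0 → L0 hit [D]
  12 | R B5 → L1 miss [-]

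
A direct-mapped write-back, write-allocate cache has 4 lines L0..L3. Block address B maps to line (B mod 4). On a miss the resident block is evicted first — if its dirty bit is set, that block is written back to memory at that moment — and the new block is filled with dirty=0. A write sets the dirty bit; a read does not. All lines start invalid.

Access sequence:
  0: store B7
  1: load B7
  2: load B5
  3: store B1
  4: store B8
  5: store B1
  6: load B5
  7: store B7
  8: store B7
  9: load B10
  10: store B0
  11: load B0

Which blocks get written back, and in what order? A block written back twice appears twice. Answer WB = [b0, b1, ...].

0: W B7 → L3 miss [D]
1: R B7 → L3 hit [D]
2: R B5 → L1 miss [-]
3: W B1 → L1 miss [D]
4: W B8 → L0 miss [D]
5: W B1 → L1 hit [D]
6: R B5 → L1 miss wb→B1 [-]
7: W B7 → L3 hit [D]
8: W B7 → L3 hit [D]
9: R B10 → L2 miss [-]
10: W B0 → L0 miss wb→B8 [D]
11: R B0 → L0 hit [D]

WB = [1, 8]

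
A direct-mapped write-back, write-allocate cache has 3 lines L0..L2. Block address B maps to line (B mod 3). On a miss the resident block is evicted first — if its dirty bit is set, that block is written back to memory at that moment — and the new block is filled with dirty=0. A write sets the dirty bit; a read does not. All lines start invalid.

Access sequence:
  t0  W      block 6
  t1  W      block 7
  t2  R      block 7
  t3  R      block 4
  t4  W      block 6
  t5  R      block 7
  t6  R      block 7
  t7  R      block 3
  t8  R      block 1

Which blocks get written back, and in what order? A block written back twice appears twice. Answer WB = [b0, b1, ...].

  0 | W B6 → L0 miss [D]
  1 | W B7 → L1 miss [D]
  2 | R B7 → L1 hit [D]
  3 | R B4 → L1 miss wb→B7 [-]
  4 | W B6 → L0 hit [D]
  5 | R B7 → L1 miss [-]
  6 | R B7 → L1 hit [-]
  7 | R B3 → L0 miss wb→B6 [-]
  8 | R B1 → L1 miss [-]

WB = [7, 6]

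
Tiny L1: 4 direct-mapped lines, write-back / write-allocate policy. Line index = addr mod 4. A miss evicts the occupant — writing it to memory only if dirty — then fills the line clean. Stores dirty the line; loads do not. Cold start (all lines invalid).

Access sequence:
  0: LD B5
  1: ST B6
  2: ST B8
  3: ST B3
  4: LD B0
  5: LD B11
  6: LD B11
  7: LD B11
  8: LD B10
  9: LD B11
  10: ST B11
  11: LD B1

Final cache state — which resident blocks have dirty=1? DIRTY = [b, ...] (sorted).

DIRTY = [11]

  0 | R B5 → L1 miss [-]
  1 | W B6 → L2 miss [D]
  2 | W B8 → L0 miss [D]
  3 | W B3 → L3 miss [D]
  4 | R B0 → L0 miss wb→B8 [-]
  5 | R B11 → L3 miss wb→B3 [-]
  6 | R B11 → L3 hit [-]
  7 | R B11 → L3 hit [-]
  8 | R B10 → L2 miss wb→B6 [-]
  9 | R B11 → L3 hit [-]
  10 | W B11 → L3 hit [D]
  11 | R B1 → L1 miss [-]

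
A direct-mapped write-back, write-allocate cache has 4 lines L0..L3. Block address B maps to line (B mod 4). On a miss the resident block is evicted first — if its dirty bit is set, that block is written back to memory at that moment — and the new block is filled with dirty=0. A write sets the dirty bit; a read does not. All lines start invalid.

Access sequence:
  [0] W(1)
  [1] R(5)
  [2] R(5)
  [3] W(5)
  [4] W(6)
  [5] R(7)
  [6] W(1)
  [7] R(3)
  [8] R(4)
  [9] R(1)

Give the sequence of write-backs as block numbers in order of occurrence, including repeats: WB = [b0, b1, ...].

0: W B1 → L1 miss [D]
1: R B5 → L1 miss wb→B1 [-]
2: R B5 → L1 hit [-]
3: W B5 → L1 hit [D]
4: W B6 → L2 miss [D]
5: R B7 → L3 miss [-]
6: W B1 → L1 miss wb→B5 [D]
7: R B3 → L3 miss [-]
8: R B4 → L0 miss [-]
9: R B1 → L1 hit [D]

WB = [1, 5]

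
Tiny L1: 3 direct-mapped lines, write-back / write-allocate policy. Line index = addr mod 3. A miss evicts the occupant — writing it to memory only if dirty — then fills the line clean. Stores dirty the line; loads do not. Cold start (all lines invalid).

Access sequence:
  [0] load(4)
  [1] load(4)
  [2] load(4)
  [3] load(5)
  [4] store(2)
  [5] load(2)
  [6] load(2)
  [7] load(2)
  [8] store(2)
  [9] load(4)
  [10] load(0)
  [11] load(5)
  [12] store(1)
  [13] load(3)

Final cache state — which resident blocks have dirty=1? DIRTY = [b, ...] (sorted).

0: R B4 → L1 miss [-]
1: R B4 → L1 hit [-]
2: R B4 → L1 hit [-]
3: R B5 → L2 miss [-]
4: W B2 → L2 miss [D]
5: R B2 → L2 hit [D]
6: R B2 → L2 hit [D]
7: R B2 → L2 hit [D]
8: W B2 → L2 hit [D]
9: R B4 → L1 hit [-]
10: R B0 → L0 miss [-]
11: R B5 → L2 miss wb→B2 [-]
12: W B1 → L1 miss [D]
13: R B3 → L0 miss [-]

DIRTY = [1]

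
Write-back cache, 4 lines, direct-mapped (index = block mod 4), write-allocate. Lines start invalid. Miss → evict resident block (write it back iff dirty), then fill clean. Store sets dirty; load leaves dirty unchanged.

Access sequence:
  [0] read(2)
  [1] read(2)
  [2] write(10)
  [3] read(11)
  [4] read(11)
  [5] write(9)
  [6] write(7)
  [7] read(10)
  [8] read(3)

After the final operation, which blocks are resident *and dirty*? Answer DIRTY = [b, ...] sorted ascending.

DIRTY = [9, 10]

0: R B2 -> L2 miss  d=-]
1: R B2 -> L2 hit  d=-]
2: W B10 -> L2 miss  d=D]
3: R B11 -> L3 miss  d=-]
4: R B11 -> L3 hit  d=-]
5: W B9 -> L1 miss  d=D]
6: W B7 -> L3 miss  d=D]
7: R B10 -> L2 hit  d=D]
8: R B3 -> L3 miss wb->B7  d=-]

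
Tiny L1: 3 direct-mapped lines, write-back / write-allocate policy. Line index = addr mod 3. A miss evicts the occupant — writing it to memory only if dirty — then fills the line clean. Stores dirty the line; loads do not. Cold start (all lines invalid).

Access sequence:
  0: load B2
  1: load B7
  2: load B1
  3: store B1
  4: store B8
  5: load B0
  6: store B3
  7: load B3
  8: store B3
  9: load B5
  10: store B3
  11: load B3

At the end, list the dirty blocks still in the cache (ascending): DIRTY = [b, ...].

DIRTY = [1, 3]

0: R B2 → L2 miss [-]
1: R B7 → L1 miss [-]
2: R B1 → L1 miss [-]
3: W B1 → L1 hit [D]
4: W B8 → L2 miss [D]
5: R B0 → L0 miss [-]
6: W B3 → L0 miss [D]
7: R B3 → L0 hit [D]
8: W B3 → L0 hit [D]
9: R B5 → L2 miss wb→B8 [-]
10: W B3 → L0 hit [D]
11: R B3 → L0 hit [D]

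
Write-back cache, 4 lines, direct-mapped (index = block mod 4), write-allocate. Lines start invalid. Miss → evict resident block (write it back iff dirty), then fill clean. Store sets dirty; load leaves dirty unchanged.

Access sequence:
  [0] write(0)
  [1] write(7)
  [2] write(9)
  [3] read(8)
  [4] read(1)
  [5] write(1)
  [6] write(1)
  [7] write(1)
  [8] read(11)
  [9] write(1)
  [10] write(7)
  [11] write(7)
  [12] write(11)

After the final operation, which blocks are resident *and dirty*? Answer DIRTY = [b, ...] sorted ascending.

0: W B0 -> L0 miss  d=D]
1: W B7 -> L3 miss  d=D]
2: W B9 -> L1 miss  d=D]
3: R B8 -> L0 miss wb->B0  d=-]
4: R B1 -> L1 miss wb->B9  d=-]
5: W B1 -> L1 hit  d=D]
6: W B1 -> L1 hit  d=D]
7: W B1 -> L1 hit  d=D]
8: R B11 -> L3 miss wb->B7  d=-]
9: W B1 -> L1 hit  d=D]
10: W B7 -> L3 miss  d=D]
11: W B7 -> L3 hit  d=D]
12: W B11 -> L3 miss wb->B7  d=D]

DIRTY = [1, 11]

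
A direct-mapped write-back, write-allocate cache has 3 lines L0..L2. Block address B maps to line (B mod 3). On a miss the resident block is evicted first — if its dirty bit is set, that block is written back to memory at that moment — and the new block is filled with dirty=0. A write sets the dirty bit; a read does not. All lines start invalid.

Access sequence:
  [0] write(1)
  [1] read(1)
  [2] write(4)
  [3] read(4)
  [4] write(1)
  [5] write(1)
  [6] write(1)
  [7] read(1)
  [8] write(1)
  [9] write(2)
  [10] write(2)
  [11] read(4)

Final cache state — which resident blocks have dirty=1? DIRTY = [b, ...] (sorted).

DIRTY = [2]

  0 | W B1 → L1 miss [D]
  1 | R B1 → L1 hit [D]
  2 | W B4 → L1 miss wb→B1 [D]
  3 | R B4 → L1 hit [D]
  4 | W B1 → L1 miss wb→B4 [D]
  5 | W B1 → L1 hit [D]
  6 | W B1 → L1 hit [D]
  7 | R B1 → L1 hit [D]
  8 | W B1 → L1 hit [D]
  9 | W B2 → L2 miss [D]
  10 | W B2 → L2 hit [D]
  11 | R B4 → L1 miss wb→B1 [-]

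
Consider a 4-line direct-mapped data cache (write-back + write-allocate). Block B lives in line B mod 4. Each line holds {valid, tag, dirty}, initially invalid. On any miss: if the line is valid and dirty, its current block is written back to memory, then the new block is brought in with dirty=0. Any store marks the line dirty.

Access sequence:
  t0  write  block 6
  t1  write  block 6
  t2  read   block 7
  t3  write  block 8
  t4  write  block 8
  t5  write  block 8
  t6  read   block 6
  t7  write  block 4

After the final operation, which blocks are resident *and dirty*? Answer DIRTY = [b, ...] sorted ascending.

0: W B6 -> L2 miss  d=D]
1: W B6 -> L2 hit  d=D]
2: R B7 -> L3 miss  d=-]
3: W B8 -> L0 miss  d=D]
4: W B8 -> L0 hit  d=D]
5: W B8 -> L0 hit  d=D]
6: R B6 -> L2 hit  d=D]
7: W B4 -> L0 miss wb->B8  d=D]

DIRTY = [4, 6]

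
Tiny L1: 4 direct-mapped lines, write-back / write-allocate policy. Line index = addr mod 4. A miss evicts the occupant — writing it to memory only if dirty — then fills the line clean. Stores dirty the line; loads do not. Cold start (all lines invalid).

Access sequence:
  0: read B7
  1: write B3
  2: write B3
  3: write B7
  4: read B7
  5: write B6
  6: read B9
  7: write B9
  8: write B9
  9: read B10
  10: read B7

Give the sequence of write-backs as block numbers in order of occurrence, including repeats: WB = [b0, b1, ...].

  0 | R B7 → L3 miss [-]
  1 | W B3 → L3 miss [D]
  2 | W B3 → L3 hit [D]
  3 | W B7 → L3 miss wb→B3 [D]
  4 | R B7 → L3 hit [D]
  5 | W B6 → L2 miss [D]
  6 | R B9 → L1 miss [-]
  7 | W B9 → L1 hit [D]
  8 | W B9 → L1 hit [D]
  9 | R B10 → L2 miss wb→B6 [-]
  10 | R B7 → L3 hit [D]

WB = [3, 6]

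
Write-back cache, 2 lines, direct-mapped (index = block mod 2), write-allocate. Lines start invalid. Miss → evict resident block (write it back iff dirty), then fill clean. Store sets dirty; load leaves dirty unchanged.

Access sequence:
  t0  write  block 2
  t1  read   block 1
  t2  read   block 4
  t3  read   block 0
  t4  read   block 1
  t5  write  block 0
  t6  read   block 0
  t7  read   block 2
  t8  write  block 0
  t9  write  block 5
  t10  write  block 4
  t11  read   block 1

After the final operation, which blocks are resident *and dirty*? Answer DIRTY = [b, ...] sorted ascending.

  0 | W B2 → L0 miss [D]
  1 | R B1 → L1 miss [-]
  2 | R B4 → L0 miss wb→B2 [-]
  3 | R B0 → L0 miss [-]
  4 | R B1 → L1 hit [-]
  5 | W B0 → L0 hit [D]
  6 | R B0 → L0 hit [D]
  7 | R B2 → L0 miss wb→B0 [-]
  8 | W B0 → L0 miss [D]
  9 | W B5 → L1 miss [D]
  10 | W B4 → L0 miss wb→B0 [D]
  11 | R B1 → L1 miss wb→B5 [-]

DIRTY = [4]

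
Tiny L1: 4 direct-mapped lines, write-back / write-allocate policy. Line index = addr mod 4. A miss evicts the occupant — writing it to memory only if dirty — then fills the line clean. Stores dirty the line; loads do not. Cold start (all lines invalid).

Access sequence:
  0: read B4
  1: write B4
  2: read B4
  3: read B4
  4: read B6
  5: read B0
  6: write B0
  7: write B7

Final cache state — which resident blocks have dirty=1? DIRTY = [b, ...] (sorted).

DIRTY = [0, 7]

  0 | R B4 → L0 miss [-]
  1 | W B4 → L0 hit [D]
  2 | R B4 → L0 hit [D]
  3 | R B4 → L0 hit [D]
  4 | R B6 → L2 miss [-]
  5 | R B0 → L0 miss wb→B4 [-]
  6 | W B0 → L0 hit [D]
  7 | W B7 → L3 miss [D]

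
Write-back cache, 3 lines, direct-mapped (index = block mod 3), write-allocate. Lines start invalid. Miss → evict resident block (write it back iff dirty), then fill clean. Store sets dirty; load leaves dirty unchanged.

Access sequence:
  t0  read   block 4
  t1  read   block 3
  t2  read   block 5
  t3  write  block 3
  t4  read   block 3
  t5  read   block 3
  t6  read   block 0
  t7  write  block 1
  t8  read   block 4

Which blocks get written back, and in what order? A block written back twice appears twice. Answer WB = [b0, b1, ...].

0: R B4 -> L1 miss  d=-]
1: R B3 -> L0 miss  d=-]
2: R B5 -> L2 miss  d=-]
3: W B3 -> L0 hit  d=D]
4: R B3 -> L0 hit  d=D]
5: R B3 -> L0 hit  d=D]
6: R B0 -> L0 miss wb->B3  d=-]
7: W B1 -> L1 miss  d=D]
8: R B4 -> L1 miss wb->B1  d=-]

WB = [3, 1]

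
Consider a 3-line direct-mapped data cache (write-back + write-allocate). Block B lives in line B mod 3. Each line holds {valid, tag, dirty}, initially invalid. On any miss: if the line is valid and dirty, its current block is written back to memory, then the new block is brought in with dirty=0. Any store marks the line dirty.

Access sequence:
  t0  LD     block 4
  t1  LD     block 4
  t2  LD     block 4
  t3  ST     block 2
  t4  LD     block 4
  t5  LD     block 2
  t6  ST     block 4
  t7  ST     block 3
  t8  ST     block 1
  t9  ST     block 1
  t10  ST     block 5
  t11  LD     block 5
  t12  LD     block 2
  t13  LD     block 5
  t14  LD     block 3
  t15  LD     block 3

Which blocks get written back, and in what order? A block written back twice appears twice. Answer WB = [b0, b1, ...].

0: R B4 → L1 miss [-]
1: R B4 → L1 hit [-]
2: R B4 → L1 hit [-]
3: W B2 → L2 miss [D]
4: R B4 → L1 hit [-]
5: R B2 → L2 hit [D]
6: W B4 → L1 hit [D]
7: W B3 → L0 miss [D]
8: W B1 → L1 miss wb→B4 [D]
9: W B1 → L1 hit [D]
10: W B5 → L2 miss wb→B2 [D]
11: R B5 → L2 hit [D]
12: R B2 → L2 miss wb→B5 [-]
13: R B5 → L2 miss [-]
14: R B3 → L0 hit [D]
15: R B3 → L0 hit [D]

WB = [4, 2, 5]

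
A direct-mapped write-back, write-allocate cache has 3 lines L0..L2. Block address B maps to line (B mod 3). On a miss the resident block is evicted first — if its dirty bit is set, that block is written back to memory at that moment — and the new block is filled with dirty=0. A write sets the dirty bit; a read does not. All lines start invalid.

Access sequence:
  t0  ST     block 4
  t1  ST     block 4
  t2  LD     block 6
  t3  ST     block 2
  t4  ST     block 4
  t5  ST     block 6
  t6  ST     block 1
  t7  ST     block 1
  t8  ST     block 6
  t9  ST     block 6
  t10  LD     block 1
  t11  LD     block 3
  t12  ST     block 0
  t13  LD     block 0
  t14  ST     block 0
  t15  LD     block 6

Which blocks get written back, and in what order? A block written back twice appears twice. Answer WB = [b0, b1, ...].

WB = [4, 6, 0]

0: W B4 -> L1 miss  d=D]
1: W B4 -> L1 hit  d=D]
2: R B6 -> L0 miss  d=-]
3: W B2 -> L2 miss  d=D]
4: W B4 -> L1 hit  d=D]
5: W B6 -> L0 hit  d=D]
6: W B1 -> L1 miss wb->B4  d=D]
7: W B1 -> L1 hit  d=D]
8: W B6 -> L0 hit  d=D]
9: W B6 -> L0 hit  d=D]
10: R B1 -> L1 hit  d=D]
11: R B3 -> L0 miss wb->B6  d=-]
12: W B0 -> L0 miss  d=D]
13: R B0 -> L0 hit  d=D]
14: W B0 -> L0 hit  d=D]
15: R B6 -> L0 miss wb->B0  d=-]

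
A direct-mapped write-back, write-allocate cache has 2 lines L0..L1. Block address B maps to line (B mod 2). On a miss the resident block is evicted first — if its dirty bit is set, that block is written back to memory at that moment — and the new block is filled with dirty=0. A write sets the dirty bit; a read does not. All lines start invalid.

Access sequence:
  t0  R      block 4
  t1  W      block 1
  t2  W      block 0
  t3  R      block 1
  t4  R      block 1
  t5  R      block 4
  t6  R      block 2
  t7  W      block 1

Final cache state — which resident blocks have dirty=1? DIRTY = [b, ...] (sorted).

0: R B4 -> L0 miss  d=-]
1: W B1 -> L1 miss  d=D]
2: W B0 -> L0 miss  d=D]
3: R B1 -> L1 hit  d=D]
4: R B1 -> L1 hit  d=D]
5: R B4 -> L0 miss wb->B0  d=-]
6: R B2 -> L0 miss  d=-]
7: W B1 -> L1 hit  d=D]

DIRTY = [1]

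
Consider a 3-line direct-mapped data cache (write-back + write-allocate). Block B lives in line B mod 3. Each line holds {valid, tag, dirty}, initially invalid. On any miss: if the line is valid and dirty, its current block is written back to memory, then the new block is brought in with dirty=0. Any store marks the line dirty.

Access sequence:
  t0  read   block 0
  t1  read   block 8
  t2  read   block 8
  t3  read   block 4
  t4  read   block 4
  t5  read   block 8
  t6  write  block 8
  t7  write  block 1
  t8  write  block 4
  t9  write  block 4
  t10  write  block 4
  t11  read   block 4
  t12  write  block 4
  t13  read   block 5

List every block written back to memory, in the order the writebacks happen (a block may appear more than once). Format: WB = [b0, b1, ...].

  0 | R B0 → L0 miss [-]
  1 | R B8 → L2 miss [-]
  2 | R B8 → L2 hit [-]
  3 | R B4 → L1 miss [-]
  4 | R B4 → L1 hit [-]
  5 | R B8 → L2 hit [-]
  6 | W B8 → L2 hit [D]
  7 | W B1 → L1 miss [D]
  8 | W B4 → L1 miss wb→B1 [D]
  9 | W B4 → L1 hit [D]
  10 | W B4 → L1 hit [D]
  11 | R B4 → L1 hit [D]
  12 | W B4 → L1 hit [D]
  13 | R B5 → L2 miss wb→B8 [-]

WB = [1, 8]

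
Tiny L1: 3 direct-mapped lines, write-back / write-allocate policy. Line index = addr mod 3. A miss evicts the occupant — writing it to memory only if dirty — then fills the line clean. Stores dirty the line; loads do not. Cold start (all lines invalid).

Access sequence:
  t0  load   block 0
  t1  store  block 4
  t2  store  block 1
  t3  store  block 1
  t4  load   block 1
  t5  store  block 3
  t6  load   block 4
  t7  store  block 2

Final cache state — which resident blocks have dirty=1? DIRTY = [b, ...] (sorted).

0: R B0 -> L0 miss  d=-]
1: W B4 -> L1 miss  d=D]
2: W B1 -> L1 miss wb->B4  d=D]
3: W B1 -> L1 hit  d=D]
4: R B1 -> L1 hit  d=D]
5: W B3 -> L0 miss  d=D]
6: R B4 -> L1 miss wb->B1  d=-]
7: W B2 -> L2 miss  d=D]

DIRTY = [2, 3]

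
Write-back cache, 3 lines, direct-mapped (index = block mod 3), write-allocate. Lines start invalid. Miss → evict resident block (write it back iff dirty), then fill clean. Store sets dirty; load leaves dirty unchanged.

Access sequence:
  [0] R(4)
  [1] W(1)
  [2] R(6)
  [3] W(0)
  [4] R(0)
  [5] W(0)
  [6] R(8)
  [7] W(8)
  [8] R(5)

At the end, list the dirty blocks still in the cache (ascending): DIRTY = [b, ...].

0: R B4 → L1 miss [-]
1: W B1 → L1 miss [D]
2: R B6 → L0 miss [-]
3: W B0 → L0 miss [D]
4: R B0 → L0 hit [D]
5: W B0 → L0 hit [D]
6: R B8 → L2 miss [-]
7: W B8 → L2 hit [D]
8: R B5 → L2 miss wb→B8 [-]

DIRTY = [0, 1]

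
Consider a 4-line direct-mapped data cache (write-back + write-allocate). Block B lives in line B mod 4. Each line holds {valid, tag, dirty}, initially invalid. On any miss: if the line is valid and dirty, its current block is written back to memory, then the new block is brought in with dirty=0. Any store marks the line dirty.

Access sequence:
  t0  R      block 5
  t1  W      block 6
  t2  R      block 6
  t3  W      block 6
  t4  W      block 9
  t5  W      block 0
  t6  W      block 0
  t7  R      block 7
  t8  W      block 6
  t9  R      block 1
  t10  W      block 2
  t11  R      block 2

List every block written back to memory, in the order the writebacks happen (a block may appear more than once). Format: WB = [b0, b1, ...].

0: R B5 → L1 miss [-]
1: W B6 → L2 miss [D]
2: R B6 → L2 hit [D]
3: W B6 → L2 hit [D]
4: W B9 → L1 miss [D]
5: W B0 → L0 miss [D]
6: W B0 → L0 hit [D]
7: R B7 → L3 miss [-]
8: W B6 → L2 hit [D]
9: R B1 → L1 miss wb→B9 [-]
10: W B2 → L2 miss wb→B6 [D]
11: R B2 → L2 hit [D]

WB = [9, 6]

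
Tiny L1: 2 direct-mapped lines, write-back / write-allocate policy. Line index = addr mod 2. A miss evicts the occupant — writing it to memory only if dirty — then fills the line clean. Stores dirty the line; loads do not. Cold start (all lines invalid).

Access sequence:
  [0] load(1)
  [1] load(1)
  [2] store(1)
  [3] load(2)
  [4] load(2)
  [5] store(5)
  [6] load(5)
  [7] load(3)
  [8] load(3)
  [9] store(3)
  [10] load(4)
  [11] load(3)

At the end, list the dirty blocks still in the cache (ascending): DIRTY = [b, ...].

0: R B1 -> L1 miss  d=-]
1: R B1 -> L1 hit  d=-]
2: W B1 -> L1 hit  d=D]
3: R B2 -> L0 miss  d=-]
4: R B2 -> L0 hit  d=-]
5: W B5 -> L1 miss wb->B1  d=D]
6: R B5 -> L1 hit  d=D]
7: R B3 -> L1 miss wb->B5  d=-]
8: R B3 -> L1 hit  d=-]
9: W B3 -> L1 hit  d=D]
10: R B4 -> L0 miss  d=-]
11: R B3 -> L1 hit  d=D]

DIRTY = [3]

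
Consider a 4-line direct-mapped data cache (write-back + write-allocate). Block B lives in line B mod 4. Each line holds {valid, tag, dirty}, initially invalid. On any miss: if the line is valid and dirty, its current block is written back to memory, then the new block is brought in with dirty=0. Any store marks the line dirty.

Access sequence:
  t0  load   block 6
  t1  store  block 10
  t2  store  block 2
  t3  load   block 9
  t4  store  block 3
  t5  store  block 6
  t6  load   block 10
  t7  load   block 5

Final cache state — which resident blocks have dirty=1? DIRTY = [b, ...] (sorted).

DIRTY = [3]

  0 | R B6 → L2 miss [-]
  1 | W B10 → L2 miss [D]
  2 | W B2 → L2 miss wb→B10 [D]
  3 | R B9 → L1 miss [-]
  4 | W B3 → L3 miss [D]
  5 | W B6 → L2 miss wb→B2 [D]
  6 | R B10 → L2 miss wb→B6 [-]
  7 | R B5 → L1 miss [-]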